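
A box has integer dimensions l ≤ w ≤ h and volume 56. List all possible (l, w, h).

Iterate l from 1 to ⌊56^(1/3)⌋. For each l dividing 56, iterate w ≥ l with w dividing 56/l, and set h = 56/(l·w).
Triples found (6): (1×1×56), (1×2×28), (1×4×14), (1×7×8), (2×2×14), (2×4×7)

(1×1×56), (1×2×28), (1×4×14), (1×7×8), (2×2×14), (2×4×7)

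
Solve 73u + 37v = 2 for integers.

Step 1: Check solvability.
gcd(73, 37) = 1
Since 1 divides 2, solutions exist.

Step 2: Apply extended Euclidean algorithm to find gcd.
We find integers such that 73*x0 + 37*y0 = 1

Step 3: Scale the particular solution.
Multiply by 2/1 = 2:
u = -2, v = 4

Step 4: Verify.
73*(-2) + 37*(4) = 2 = 2 ✓

u = -2, v = 4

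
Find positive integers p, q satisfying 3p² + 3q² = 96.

Try small values of p and check whether (96 - 3p²)/3 is a perfect square.
p = 4: 3·4² = 48, so 3q² = 96 - 48 = 48, giving q² = 16, q = 4.
Check: 3·4² + 3·4² = 48 + 48 = 96 ✓

p = 4, q = 4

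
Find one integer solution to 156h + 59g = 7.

Step 1: Check solvability.
gcd(156, 59) = 1
Since 1 divides 7, solutions exist.

Step 2: Apply extended Euclidean algorithm to find gcd.
We find integers such that 156*x0 + 59*y0 = 1

Step 3: Scale the particular solution.
Multiply by 7/1 = 7:
h = 98, g = -259

Step 4: Verify.
156*(98) + 59*(-259) = 7 = 7 ✓

h = 98, g = -259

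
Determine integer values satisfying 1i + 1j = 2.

Step 1: Check solvability.
gcd(1, 1) = 1
Since 1 divides 2, solutions exist.

Step 2: Apply extended Euclidean algorithm to find gcd.
We find integers such that 1*x0 + 1*y0 = 1

Step 3: Scale the particular solution.
Multiply by 2/1 = 2:
i = 0, j = 2

Step 4: Verify.
1*(0) + 1*(2) = 2 = 2 ✓

i = 0, j = 2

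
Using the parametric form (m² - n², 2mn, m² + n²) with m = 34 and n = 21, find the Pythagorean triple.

a = m² - n² = 1156 - 441 = 715
b = 2mn = 2·34·21 = 1428
c = m² + n² = 1156 + 441 = 1597
Verify: 715² + 1428² = 511225 + 2039184 = 2550409 = 1597² ✓

(715, 1428, 1597)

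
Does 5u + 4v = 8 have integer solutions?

Step 1: Compute gcd(5, 4).
gcd(5, 4) = 1

Step 2: Check divisibility.
Does 1 divide 8? 8 = 1 x 8, so yes.

By the theorem on linear Diophantine equations, 5u + 4v = 8 has integer solutions if and only if gcd(5, 4) divides 8. Since 1 | 8, solutions exist.

Yes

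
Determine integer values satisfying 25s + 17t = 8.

Step 1: Check solvability.
gcd(25, 17) = 1
Since 1 divides 8, solutions exist.

Step 2: Apply extended Euclidean algorithm to find gcd.
We find integers such that 25*x0 + 17*y0 = 1

Step 3: Scale the particular solution.
Multiply by 8/1 = 8:
s = -16, t = 24

Step 4: Verify.
25*(-16) + 17*(24) = 8 = 8 ✓

s = -16, t = 24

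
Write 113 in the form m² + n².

We need to find integers m, n > 0 such that m² + n² = 113.
Trying m = 7: n² = 113 - 7² = 113 - 49 = 64
n = 8
Check: 7² + 8² = 49 + 64 = 113 ✓

113 = 7² + 8²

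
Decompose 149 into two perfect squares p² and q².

We need to find integers p, q > 0 such that p² + q² = 149.
Trying p = 7: q² = 149 - 7² = 149 - 49 = 100
q = 10
Check: 7² + 10² = 49 + 100 = 149 ✓

149 = 7² + 10²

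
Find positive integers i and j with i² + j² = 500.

We need to find integers i, j > 0 such that i² + j² = 500.
Trying i = 4: j² = 500 - 4² = 500 - 16 = 484
j = 22
Check: 4² + 22² = 16 + 484 = 500 ✓

500 = 4² + 22²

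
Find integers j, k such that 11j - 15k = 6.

Step 1: Check solvability.
gcd(11, 15) = 1
Since 1 divides 6, solutions exist.

Step 2: Apply extended Euclidean algorithm to find gcd.
We find integers such that 11*x0 + 15*y0 = 1

Step 3: Scale the particular solution.
Multiply by 6/1 = 6:
j = -24, k = -18

Step 4: Verify.
11*(-24) - 15*(-18) = 6 = 6 ✓

j = -24, k = -18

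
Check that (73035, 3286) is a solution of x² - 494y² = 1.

Compute x² = 73035² = 5334111225
Compute 494y² = 494·3286² = 494·10797796 = 5334111224
x² - 494y² = 5334111225 - 5334111224 = 1
Since this equals 1, (73035, 3286) is a solution.

Yes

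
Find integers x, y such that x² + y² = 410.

We need to find integers x, y > 0 such that x² + y² = 410.
Trying x = 7: y² = 410 - 7² = 410 - 49 = 361
y = 19
Check: 7² + 19² = 49 + 361 = 410 ✓

410 = 7² + 19²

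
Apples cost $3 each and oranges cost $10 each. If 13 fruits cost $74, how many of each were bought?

Let a = apples, o = oranges.
a + o = 13
3a + 10o = 74
Substitute o = 13 - a:
3a + 10(13 - a) = 74
(3 - 10)a = 74 - 130
-7a = -56
a = 8, o = 13 - 8 = 5

Apples: 8, Oranges: 5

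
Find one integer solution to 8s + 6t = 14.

Step 1: Check solvability.
gcd(8, 6) = 2
Since 2 divides 14, solutions exist.

Step 2: Apply extended Euclidean algorithm to find gcd.
We find integers such that 8*x0 + 6*y0 = 2

Step 3: Scale the particular solution.
Multiply by 14/2 = 7:
s = 7, t = -7

Step 4: Verify.
8*(7) + 6*(-7) = 14 = 14 ✓

s = 7, t = -7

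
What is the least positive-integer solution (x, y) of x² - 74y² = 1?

We seek the smallest positive integers (x, y) with x² - 74y² = 1, i.e., x² = 74y² + 1.
Try successive y values:
y = 1: x² = 74·1² + 1 = 75, not a perfect square
y = 2: x² = 74·2² + 1 = 297, not a perfect square
y = 3: x² = 74·3² + 1 = 667, not a perfect square
... continuing the search (or via continued fractions) ...
y = 430: x² = 74·430² + 1 = 13682601, x = 3699 ✓

Verify: 3699² - 74·430² = 13682601 - 13682600 = 1 ✓

x = 3699, y = 430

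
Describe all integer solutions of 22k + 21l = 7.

Step 1: Compute gcd(22, 21) = 1.
Since 1 divides 7, solutions exist.

Step 2: Find a particular solution using extended Euclidean algorithm.
We get k₀ = 7, l₀ = -7.
Check: 22*7 + 21*-7 = 7 = 7 ✓

Step 3: Write the general solution.
k = 7 + (21/1)t = 7 + 21t
l = -7 - (22/1)t = -7 - 22t
for any integer t.

k = 7 + 21t, l = -7 - 22t for integer t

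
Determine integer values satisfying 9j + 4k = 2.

Step 1: Check solvability.
gcd(9, 4) = 1
Since 1 divides 2, solutions exist.

Step 2: Apply extended Euclidean algorithm to find gcd.
We find integers such that 9*x0 + 4*y0 = 1

Step 3: Scale the particular solution.
Multiply by 2/1 = 2:
j = 2, k = -4

Step 4: Verify.
9*(2) + 4*(-4) = 2 = 2 ✓

j = 2, k = -4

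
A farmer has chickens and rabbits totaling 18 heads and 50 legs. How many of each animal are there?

Let c = chickens, r = rabbits.
Heads: c + r = 18
Legs: 2c + 4r = 50
From the first equation, c = 18 - r. Substitute:
2(18 - r) + 4r = 50
36 + 2r = 50
r = (50 - 36)/2 = 7
c = 18 - 7 = 11

Chickens: 11, Rabbits: 7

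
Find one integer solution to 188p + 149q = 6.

Step 1: Check solvability.
gcd(188, 149) = 1
Since 1 divides 6, solutions exist.

Step 2: Apply extended Euclidean algorithm to find gcd.
We find integers such that 188*x0 + 149*y0 = 1

Step 3: Scale the particular solution.
Multiply by 6/1 = 6:
p = -252, q = 318

Step 4: Verify.
188*(-252) + 149*(318) = 6 = 6 ✓

p = -252, q = 318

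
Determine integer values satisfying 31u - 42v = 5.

Step 1: Check solvability.
gcd(31, 42) = 1
Since 1 divides 5, solutions exist.

Step 2: Apply extended Euclidean algorithm to find gcd.
We find integers such that 31*x0 + 42*y0 = 1

Step 3: Scale the particular solution.
Multiply by 5/1 = 5:
u = 95, v = 70

Step 4: Verify.
31*(95) - 42*(70) = 5 = 5 ✓

u = 95, v = 70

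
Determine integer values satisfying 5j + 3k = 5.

Step 1: Check solvability.
gcd(5, 3) = 1
Since 1 divides 5, solutions exist.

Step 2: Apply extended Euclidean algorithm to find gcd.
We find integers such that 5*x0 + 3*y0 = 1

Step 3: Scale the particular solution.
Multiply by 5/1 = 5:
j = -5, k = 10

Step 4: Verify.
5*(-5) + 3*(10) = 5 = 5 ✓

j = -5, k = 10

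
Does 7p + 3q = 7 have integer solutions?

Step 1: Compute gcd(7, 3).
gcd(7, 3) = 1

Step 2: Check divisibility.
Does 1 divide 7? 7 = 1 x 7, so yes.

By the theorem on linear Diophantine equations, 7p + 3q = 7 has integer solutions if and only if gcd(7, 3) divides 7. Since 1 | 7, solutions exist.

Yes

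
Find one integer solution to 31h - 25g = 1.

Step 1: Check solvability.
gcd(31, 25) = 1
Since 1 divides 1, solutions exist.

Step 2: Apply extended Euclidean algorithm to find gcd.
We find integers such that 31*x0 + 25*y0 = 1

Step 3: Scale the particular solution.
Multiply by 1/1 = 1:
h = -4, g = -5

Step 4: Verify.
31*(-4) - 25*(-5) = 1 = 1 ✓

h = -4, g = -5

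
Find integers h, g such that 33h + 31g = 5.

Step 1: Check solvability.
gcd(33, 31) = 1
Since 1 divides 5, solutions exist.

Step 2: Apply extended Euclidean algorithm to find gcd.
We find integers such that 33*x0 + 31*y0 = 1

Step 3: Scale the particular solution.
Multiply by 5/1 = 5:
h = -75, g = 80

Step 4: Verify.
33*(-75) + 31*(80) = 5 = 5 ✓

h = -75, g = 80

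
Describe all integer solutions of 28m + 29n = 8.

Step 1: Compute gcd(28, 29) = 1.
Since 1 divides 8, solutions exist.

Step 2: Find a particular solution using extended Euclidean algorithm.
We get m₀ = -8, n₀ = 8.
Check: 28*-8 + 29*8 = 8 = 8 ✓

Step 3: Write the general solution.
m = -8 + (29/1)t = -8 + 29t
n = 8 - (28/1)t = 8 - 28t
for any integer t.

m = -8 + 29t, n = 8 - 28t for integer t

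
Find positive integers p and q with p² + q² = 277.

We need to find integers p, q > 0 such that p² + q² = 277.
Trying p = 9: q² = 277 - 9² = 277 - 81 = 196
q = 14
Check: 9² + 14² = 81 + 196 = 277 ✓

277 = 9² + 14²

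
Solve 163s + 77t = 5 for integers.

Step 1: Check solvability.
gcd(163, 77) = 1
Since 1 divides 5, solutions exist.

Step 2: Apply extended Euclidean algorithm to find gcd.
We find integers such that 163*x0 + 77*y0 = 1

Step 3: Scale the particular solution.
Multiply by 5/1 = 5:
s = -85, t = 180

Step 4: Verify.
163*(-85) + 77*(180) = 5 = 5 ✓

s = -85, t = 180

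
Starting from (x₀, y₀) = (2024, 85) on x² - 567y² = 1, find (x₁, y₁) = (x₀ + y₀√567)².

Solutions to x² - Dy² = 1 are generated by powers of (x₀ + y₀√D).
The next solution satisfies x₁ + y₁√567 = (x₀ + y₀√567)², giving:
x₁ = x₀² + 567y₀² = 2024² + 567·85² = 4096576 + 4096575 = 8193151
y₁ = 2x₀y₀ = 2·2024·85 = 344080

Verify: 8193151² - 567·344080² = 67127723308801 - 67127723308800 = 1 ✓

x = 8193151, y = 344080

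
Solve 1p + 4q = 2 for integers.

Step 1: Check solvability.
gcd(1, 4) = 1
Since 1 divides 2, solutions exist.

Step 2: Apply extended Euclidean algorithm to find gcd.
We find integers such that 1*x0 + 4*y0 = 1

Step 3: Scale the particular solution.
Multiply by 2/1 = 2:
p = 2, q = 0

Step 4: Verify.
1*(2) + 4*(0) = 2 = 2 ✓

p = 2, q = 0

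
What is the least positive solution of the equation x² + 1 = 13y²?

We need x² = 13y² - 1. Try successive y:
y = 1: x² = 13·1² - 1 = 12, not a perfect square
y = 2: x² = 13·2² - 1 = 51, not a perfect square
y = 3: x² = 13·3² - 1 = 116, not a perfect square
...
y = 5: x² = 13·5² - 1 = 324 = 18² ✓
Check: 18² - 13·5² = 324 - 325 = -1 ✓

x = 18, y = 5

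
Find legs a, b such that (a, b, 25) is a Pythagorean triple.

We need a² + b² = 25² = 625.
Trying: 7² + 24² = 49 + 576 = 625 ✓

(7, 24, 25)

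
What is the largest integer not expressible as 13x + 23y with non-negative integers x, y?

For two coprime denominations a and b, the Frobenius number (largest value not representable as a non-negative combination) is ab - a - b.
Here gcd(13, 23) = 1, so they are coprime.
F(13, 23) = 13·23 - 13 - 23 = 299 - 36 = 263

263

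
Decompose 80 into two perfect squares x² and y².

We need to find integers x, y > 0 such that x² + y² = 80.
Trying x = 4: y² = 80 - 4² = 80 - 16 = 64
y = 8
Check: 4² + 8² = 16 + 64 = 80 ✓

80 = 4² + 8²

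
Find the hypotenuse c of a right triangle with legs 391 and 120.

c² = a² + b² = 391² + 120² = 152881 + 14400 = 167281
c = 409

409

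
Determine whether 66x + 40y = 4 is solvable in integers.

Step 1: Compute gcd(66, 40).
gcd(66, 40) = 2

Step 2: Check divisibility.
Does 2 divide 4? 4 = 2 x 2, so yes.

By the theorem on linear Diophantine equations, 66x + 40y = 4 has integer solutions if and only if gcd(66, 40) divides 4. Since 2 | 4, solutions exist.

Yes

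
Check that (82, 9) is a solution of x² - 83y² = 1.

Compute x² = 82² = 6724
Compute 83y² = 83·9² = 83·81 = 6723
x² - 83y² = 6724 - 6723 = 1
Since this equals 1, (82, 9) is a solution.

Yes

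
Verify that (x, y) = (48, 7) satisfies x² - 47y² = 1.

Compute x² = 48² = 2304
Compute 47y² = 47·7² = 47·49 = 2303
x² - 47y² = 2304 - 2303 = 1
Since this equals 1, (48, 7) is a solution.

Yes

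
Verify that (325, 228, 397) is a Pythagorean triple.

Compute a² + b² = 325² + 228² = 105625 + 51984 = 157609
Compute c² = 397² = 157609
Since 157609 = 157609, confirmed.

Yes, it is a Pythagorean triple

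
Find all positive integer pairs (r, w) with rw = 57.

The positive divisors of 57 are: 1, 3, 19, 57.
Each divisor d gives the pair (d, 57/d):
(1, 57), (3, 19), (19, 3), (57, 1)

(1, 57), (3, 19), (19, 3), (57, 1)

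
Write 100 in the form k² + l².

We need to find integers k, l > 0 such that k² + l² = 100.
Trying k = 6: l² = 100 - 6² = 100 - 36 = 64
l = 8
Check: 6² + 8² = 36 + 64 = 100 ✓

100 = 6² + 8²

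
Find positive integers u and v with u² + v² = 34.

We need to find integers u, v > 0 such that u² + v² = 34.
Trying u = 3: v² = 34 - 3² = 34 - 9 = 25
v = 5
Check: 3² + 5² = 9 + 25 = 34 ✓

34 = 3² + 5²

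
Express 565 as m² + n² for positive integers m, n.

We need to find integers m, n > 0 such that m² + n² = 565.
Trying m = 6: n² = 565 - 6² = 565 - 36 = 529
n = 23
Check: 6² + 23² = 36 + 529 = 565 ✓

565 = 6² + 23²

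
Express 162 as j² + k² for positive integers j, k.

We need to find integers j, k > 0 such that j² + k² = 162.
Trying j = 9: k² = 162 - 9² = 162 - 81 = 81
k = 9
Check: 9² + 9² = 81 + 81 = 162 ✓

162 = 9² + 9²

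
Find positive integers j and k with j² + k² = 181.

We need to find integers j, k > 0 such that j² + k² = 181.
Trying j = 9: k² = 181 - 9² = 181 - 81 = 100
k = 10
Check: 9² + 10² = 81 + 100 = 181 ✓

181 = 9² + 10²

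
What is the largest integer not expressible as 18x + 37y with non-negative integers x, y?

For two coprime denominations a and b, the Frobenius number (largest value not representable as a non-negative combination) is ab - a - b.
Here gcd(18, 37) = 1, so they are coprime.
F(18, 37) = 18·37 - 18 - 37 = 666 - 55 = 611

611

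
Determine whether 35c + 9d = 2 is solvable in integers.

Step 1: Compute gcd(35, 9).
gcd(35, 9) = 1

Step 2: Check divisibility.
Does 1 divide 2? 2 = 1 x 2, so yes.

By the theorem on linear Diophantine equations, 35c + 9d = 2 has integer solutions if and only if gcd(35, 9) divides 2. Since 1 | 2, solutions exist.

Yes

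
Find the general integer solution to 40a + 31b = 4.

Step 1: Compute gcd(40, 31) = 1.
Since 1 divides 4, solutions exist.

Step 2: Find a particular solution using extended Euclidean algorithm.
We get a₀ = 28, b₀ = -36.
Check: 40*28 + 31*-36 = 4 = 4 ✓

Step 3: Write the general solution.
a = 28 + (31/1)t = 28 + 31t
b = -36 - (40/1)t = -36 - 40t
for any integer t.

a = 28 + 31t, b = -36 - 40t for integer t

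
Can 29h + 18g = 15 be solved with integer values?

Step 1: Compute gcd(29, 18).
gcd(29, 18) = 1

Step 2: Check divisibility.
Does 1 divide 15? 15 = 1 x 15, so yes.

By the theorem on linear Diophantine equations, 29h + 18g = 15 has integer solutions if and only if gcd(29, 18) divides 15. Since 1 | 15, solutions exist.

Yes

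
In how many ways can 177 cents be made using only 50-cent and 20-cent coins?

We need non-negative integers (x, y) with 50x + 20y = 177.
For each x from 0 to 3, check if (177 - 50x) is a non-negative multiple of 20.
Solutions (x, y): none
Count: 0

0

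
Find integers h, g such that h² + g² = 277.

We need to find integers h, g > 0 such that h² + g² = 277.
Trying h = 9: g² = 277 - 9² = 277 - 81 = 196
g = 14
Check: 9² + 14² = 81 + 196 = 277 ✓

277 = 9² + 14²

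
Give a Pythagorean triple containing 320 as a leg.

We need the other leg and hypotenuse such that 320² + x² = c².
Take x = 156, c = 356: 320² + 156² = 102400 + 24336 = 126736 = 356² ✓
Triple: (156, 320, 356)

(156, 320, 356)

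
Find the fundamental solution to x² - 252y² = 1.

We seek the smallest positive integers (x, y) with x² - 252y² = 1, i.e., x² = 252y² + 1.
Try successive y values:
y = 1: x² = 252·1² + 1 = 253, not a perfect square
y = 2: x² = 252·2² + 1 = 1009, not a perfect square
y = 3: x² = 252·3² + 1 = 2269, not a perfect square
... continuing the search (or via continued fractions) ...
y = 8: x² = 252·8² + 1 = 16129, x = 127 ✓

Verify: 127² - 252·8² = 16129 - 16128 = 1 ✓

x = 127, y = 8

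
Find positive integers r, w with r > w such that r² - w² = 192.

Factor: r² - w² = (r+w)(r-w) = 192.
We need two factors of 192 with the same parity.
Use r+w = 96 and r-w = 2 (product 96·2 = 192).
Adding: 2r = 98, so r = 49.
Subtracting: 2w = 94, so w = 47.
Check: 49² - 47² = 2401 - 2209 = 192 ✓

r = 49, w = 47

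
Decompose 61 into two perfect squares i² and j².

We need to find integers i, j > 0 such that i² + j² = 61.
Trying i = 5: j² = 61 - 5² = 61 - 25 = 36
j = 6
Check: 5² + 6² = 25 + 36 = 61 ✓

61 = 5² + 6²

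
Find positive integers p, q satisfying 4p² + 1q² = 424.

Try small values of p and check whether (424 - 4p²)/1 is a perfect square.
p = 9: 4·9² = 324, so 1q² = 424 - 324 = 100, giving q² = 100, q = 10.
Check: 4·9² + 1·10² = 324 + 100 = 424 ✓

p = 9, q = 10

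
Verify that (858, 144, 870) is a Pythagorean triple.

Compute a² + b² = 858² + 144² = 736164 + 20736 = 756900
Compute c² = 870² = 756900
Since 756900 = 756900, confirmed.

Yes, it is a Pythagorean triple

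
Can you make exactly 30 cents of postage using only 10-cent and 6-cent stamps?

We need non-negative x, y with 10x + 6y = 30.
gcd(10, 6) = 2 divides 30, so integer solutions exist.
Search for a non-negative one: x = 0 gives 6y = 30 - 0 = 30, so y = 5.
Check: 10·0 + 6·5 = 30 ✓

Yes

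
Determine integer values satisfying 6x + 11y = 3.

Step 1: Check solvability.
gcd(6, 11) = 1
Since 1 divides 3, solutions exist.

Step 2: Apply extended Euclidean algorithm to find gcd.
We find integers such that 6*x0 + 11*y0 = 1

Step 3: Scale the particular solution.
Multiply by 3/1 = 3:
x = 6, y = -3

Step 4: Verify.
6*(6) + 11*(-3) = 3 = 3 ✓

x = 6, y = -3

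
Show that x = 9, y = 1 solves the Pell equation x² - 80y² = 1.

Compute x² = 9² = 81
Compute 80y² = 80·1² = 80·1 = 80
x² - 80y² = 81 - 80 = 1
Since this equals 1, (9, 1) is a solution.

Yes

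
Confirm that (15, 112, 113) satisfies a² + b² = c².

Compute a² + b² = 15² + 112² = 225 + 12544 = 12769
Compute c² = 113² = 12769
Since 12769 = 12769, confirmed.

Yes, it is a Pythagorean triple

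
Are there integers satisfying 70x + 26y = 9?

Step 1: Compute gcd(70, 26).
gcd(70, 26) = 2

Step 2: Check divisibility.
Does 2 divide 9? 9 = 2 x 4 + 1, so no.

By the theorem on linear Diophantine equations, 70x + 26y = 9 has integer solutions if and only if gcd(70, 26) divides 9. Since 2 does not divide 9, no solutions exist.

No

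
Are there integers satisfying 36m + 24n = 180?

Step 1: Compute gcd(36, 24).
gcd(36, 24) = 12

Step 2: Check divisibility.
Does 12 divide 180? 180 = 12 x 15, so yes.

By the theorem on linear Diophantine equations, 36m + 24n = 180 has integer solutions if and only if gcd(36, 24) divides 180. Since 12 | 180, solutions exist.

Yes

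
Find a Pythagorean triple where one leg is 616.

We need the other leg and hypotenuse such that 616² + x² = c².
Take x = 288, c = 680: 616² + 288² = 379456 + 82944 = 462400 = 680² ✓
Triple: (616, 288, 680)

(616, 288, 680)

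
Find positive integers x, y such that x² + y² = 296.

Search for x with 296 - x² a perfect square.
x = 10: 296 - 10² = 296 - 100 = 196 = 14² ✓
So x = 10, y = 14.

x = 10, y = 14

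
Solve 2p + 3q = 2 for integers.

Step 1: Check solvability.
gcd(2, 3) = 1
Since 1 divides 2, solutions exist.

Step 2: Apply extended Euclidean algorithm to find gcd.
We find integers such that 2*x0 + 3*y0 = 1

Step 3: Scale the particular solution.
Multiply by 2/1 = 2:
p = -2, q = 2

Step 4: Verify.
2*(-2) + 3*(2) = 2 = 2 ✓

p = -2, q = 2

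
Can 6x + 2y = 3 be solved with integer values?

Step 1: Compute gcd(6, 2).
gcd(6, 2) = 2

Step 2: Check divisibility.
Does 2 divide 3? 3 = 2 x 1 + 1, so no.

By the theorem on linear Diophantine equations, 6x + 2y = 3 has integer solutions if and only if gcd(6, 2) divides 3. Since 2 does not divide 3, no solutions exist.

No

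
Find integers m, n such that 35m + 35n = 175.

Step 1: Check solvability.
gcd(35, 35) = 35
Since 35 divides 175, solutions exist.

Step 2: Apply extended Euclidean algorithm to find gcd.
We find integers such that 35*x0 + 35*y0 = 35

Step 3: Scale the particular solution.
Multiply by 175/35 = 5:
m = 0, n = 5

Step 4: Verify.
35*(0) + 35*(5) = 175 = 175 ✓

m = 0, n = 5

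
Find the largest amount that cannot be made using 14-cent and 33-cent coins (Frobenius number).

For two coprime denominations a and b, the Frobenius number (largest value not representable as a non-negative combination) is ab - a - b.
Here gcd(14, 33) = 1, so they are coprime.
F(14, 33) = 14·33 - 14 - 33 = 462 - 47 = 415

415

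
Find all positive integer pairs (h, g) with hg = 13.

The positive divisors of 13 are: 1, 13.
Each divisor d gives the pair (d, 13/d):
(1, 13), (13, 1)

(1, 13), (13, 1)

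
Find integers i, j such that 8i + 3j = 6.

Step 1: Check solvability.
gcd(8, 3) = 1
Since 1 divides 6, solutions exist.

Step 2: Apply extended Euclidean algorithm to find gcd.
We find integers such that 8*x0 + 3*y0 = 1

Step 3: Scale the particular solution.
Multiply by 6/1 = 6:
i = -6, j = 18

Step 4: Verify.
8*(-6) + 3*(18) = 6 = 6 ✓

i = -6, j = 18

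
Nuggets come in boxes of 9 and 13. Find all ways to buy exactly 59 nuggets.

We need non-negative integers (x, y) with 9x + 13y = 59.
For each x in 0..6, check if 59 - 9x is a non-negative multiple of 13.
No x yields an integer y ≥ 0.

No solution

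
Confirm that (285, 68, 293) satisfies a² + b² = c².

Compute a² + b² = 285² + 68² = 81225 + 4624 = 85849
Compute c² = 293² = 85849
Since 85849 = 85849, confirmed.

Yes, it is a Pythagorean triple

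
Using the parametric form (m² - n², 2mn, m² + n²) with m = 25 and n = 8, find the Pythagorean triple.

a = m² - n² = 25² - 8² = 625 - 64 = 561
b = 2mn = 2·25·8 = 400
c = m² + n² = 625 + 64 = 689
Verify: 561² + 400² = 314721 + 160000 = 474721 = 689² ✓

(561, 400, 689)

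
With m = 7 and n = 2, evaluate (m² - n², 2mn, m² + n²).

a = m² - n² = 49 - 4 = 45
b = 2mn = 2·7·2 = 28
c = m² + n² = 49 + 4 = 53
Verify: 45² + 28² = 2025 + 784 = 2809 = 53² ✓

(45, 28, 53)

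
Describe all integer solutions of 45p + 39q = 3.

Step 1: Compute gcd(45, 39) = 3.
Since 3 divides 3, solutions exist.

Step 2: Find a particular solution using extended Euclidean algorithm.
We get p₀ = -6, q₀ = 7.
Check: 45*-6 + 39*7 = 3 = 3 ✓

Step 3: Write the general solution.
p = -6 + (39/3)t = -6 + 13t
q = 7 - (45/3)t = 7 - 15t
for any integer t.

p = -6 + 13t, q = 7 - 15t for integer t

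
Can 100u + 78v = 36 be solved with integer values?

Step 1: Compute gcd(100, 78).
gcd(100, 78) = 2

Step 2: Check divisibility.
Does 2 divide 36? 36 = 2 x 18, so yes.

By the theorem on linear Diophantine equations, 100u + 78v = 36 has integer solutions if and only if gcd(100, 78) divides 36. Since 2 | 36, solutions exist.

Yes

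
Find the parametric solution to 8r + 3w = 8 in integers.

Step 1: Compute gcd(8, 3) = 1.
Since 1 divides 8, solutions exist.

Step 2: Find a particular solution using extended Euclidean algorithm.
We get r₀ = -8, w₀ = 24.
Check: 8*-8 + 3*24 = 8 = 8 ✓

Step 3: Write the general solution.
r = -8 + (3/1)t = -8 + 3t
w = 24 - (8/1)t = 24 - 8t
for any integer t.

r = -8 + 3t, w = 24 - 8t for integer t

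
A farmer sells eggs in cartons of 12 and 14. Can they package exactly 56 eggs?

We need non-negative a, b with 12a + 14b = 56.
gcd(12, 14) = 2 divides 56.
Try a = 0: 14b = 56 - 0 = 56, so b = 4.
One way: 0 cartons of 12 and 4 cartons of 14.

Yes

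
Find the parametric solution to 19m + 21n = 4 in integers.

Step 1: Compute gcd(19, 21) = 1.
Since 1 divides 4, solutions exist.

Step 2: Find a particular solution using extended Euclidean algorithm.
We get m₀ = 40, n₀ = -36.
Check: 19*40 + 21*-36 = 4 = 4 ✓

Step 3: Write the general solution.
m = 40 + (21/1)t = 40 + 21t
n = -36 - (19/1)t = -36 - 19t
for any integer t.

m = 40 + 21t, n = -36 - 19t for integer t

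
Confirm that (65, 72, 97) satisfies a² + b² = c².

Compute a² + b² = 65² + 72² = 4225 + 5184 = 9409
Compute c² = 97² = 9409
Since 9409 = 9409, confirmed.

Yes, it is a Pythagorean triple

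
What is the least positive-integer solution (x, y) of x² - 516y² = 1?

We seek the smallest positive integers (x, y) with x² - 516y² = 1, i.e., x² = 516y² + 1.
Try successive y values:
y = 1: x² = 516·1² + 1 = 517, not a perfect square
y = 2: x² = 516·2² + 1 = 2065, not a perfect square
y = 3: x² = 516·3² + 1 = 4645, not a perfect square
... continuing the search (or via continued fractions) ...
y = 742: x² = 516·742² + 1 = 284091025, x = 16855 ✓

Verify: 16855² - 516·742² = 284091025 - 284091024 = 1 ✓

x = 16855, y = 742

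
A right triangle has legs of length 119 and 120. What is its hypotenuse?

c² = a² + b² = 119² + 120² = 14161 + 14400 = 28561
c = 169

169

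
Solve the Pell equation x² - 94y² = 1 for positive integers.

We seek the smallest positive integers (x, y) with x² - 94y² = 1, i.e., x² = 94y² + 1.
Try successive y values:
y = 1: x² = 94·1² + 1 = 95, not a perfect square
y = 2: x² = 94·2² + 1 = 377, not a perfect square
y = 3: x² = 94·3² + 1 = 847, not a perfect square
... continuing the search (or via continued fractions) ...
y = 221064: x² = 94·221064² + 1 = 4593713457025, x = 2143295 ✓

Verify: 2143295² - 94·221064² = 4593713457025 - 4593713457024 = 1 ✓

x = 2143295, y = 221064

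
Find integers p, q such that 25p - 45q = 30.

Step 1: Check solvability.
gcd(25, 45) = 5
Since 5 divides 30, solutions exist.

Step 2: Apply extended Euclidean algorithm to find gcd.
We find integers such that 25*x0 + 45*y0 = 5

Step 3: Scale the particular solution.
Multiply by 30/5 = 6:
p = 12, q = 6

Step 4: Verify.
25*(12) - 45*(6) = 30 = 30 ✓

p = 12, q = 6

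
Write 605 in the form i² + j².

We need to find integers i, j > 0 such that i² + j² = 605.
Trying i = 11: j² = 605 - 11² = 605 - 121 = 484
j = 22
Check: 11² + 22² = 121 + 484 = 605 ✓

605 = 11² + 22²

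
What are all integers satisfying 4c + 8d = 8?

Step 1: Compute gcd(4, 8) = 4.
Since 4 divides 8, solutions exist.

Step 2: Find a particular solution using extended Euclidean algorithm.
We get c₀ = 2, d₀ = 0.
Check: 4*2 + 8*0 = 8 = 8 ✓

Step 3: Write the general solution.
c = 2 + (8/4)t = 2 + 2t
d = 0 - (4/4)t = 0 - 1t
for any integer t.

c = 2 + 2t, d = 0 - 1t for integer t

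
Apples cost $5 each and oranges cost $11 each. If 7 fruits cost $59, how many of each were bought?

Let a = apples, o = oranges.
a + o = 7
5a + 11o = 59
Substitute o = 7 - a:
5a + 11(7 - a) = 59
(5 - 11)a = 59 - 77
-6a = -18
a = 3, o = 7 - 3 = 4

Apples: 3, Oranges: 4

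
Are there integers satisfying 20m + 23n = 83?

Step 1: Compute gcd(20, 23).
gcd(20, 23) = 1

Step 2: Check divisibility.
Does 1 divide 83? 83 = 1 x 83, so yes.

By the theorem on linear Diophantine equations, 20m + 23n = 83 has integer solutions if and only if gcd(20, 23) divides 83. Since 1 | 83, solutions exist.

Yes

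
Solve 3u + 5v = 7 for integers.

Step 1: Check solvability.
gcd(3, 5) = 1
Since 1 divides 7, solutions exist.

Step 2: Apply extended Euclidean algorithm to find gcd.
We find integers such that 3*x0 + 5*y0 = 1

Step 3: Scale the particular solution.
Multiply by 7/1 = 7:
u = 14, v = -7

Step 4: Verify.
3*(14) + 5*(-7) = 7 = 7 ✓

u = 14, v = -7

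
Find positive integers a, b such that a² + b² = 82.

Search for a with 82 - a² a perfect square.
a = 1: 82 - 1² = 82 - 1 = 81 = 9² ✓
So a = 1, b = 9.

a = 1, b = 9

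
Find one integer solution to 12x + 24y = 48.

Step 1: Check solvability.
gcd(12, 24) = 12
Since 12 divides 48, solutions exist.

Step 2: Apply extended Euclidean algorithm to find gcd.
We find integers such that 12*x0 + 24*y0 = 12

Step 3: Scale the particular solution.
Multiply by 48/12 = 4:
x = 4, y = 0

Step 4: Verify.
12*(4) + 24*(0) = 48 = 48 ✓

x = 4, y = 0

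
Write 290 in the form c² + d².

We need to find integers c, d > 0 such that c² + d² = 290.
Trying c = 1: d² = 290 - 1² = 290 - 1 = 289
d = 17
Check: 1² + 17² = 1 + 289 = 290 ✓

290 = 1² + 17²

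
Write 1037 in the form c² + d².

We need to find integers c, d > 0 such that c² + d² = 1037.
Trying c = 14: d² = 1037 - 14² = 1037 - 196 = 841
d = 29
Check: 14² + 29² = 196 + 841 = 1037 ✓

1037 = 14² + 29²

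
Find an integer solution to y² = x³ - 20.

Try small integer x values and check whether x³ - 20 is a perfect square.
x = 6: x³ - 20 = 6³ - 20 = 216 - 20 = 196
Is 196 a perfect square? 14² = 196 ✓
So (x, y) = (6, 14) is a solution.

x = 6, y = 14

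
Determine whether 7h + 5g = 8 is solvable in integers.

Step 1: Compute gcd(7, 5).
gcd(7, 5) = 1

Step 2: Check divisibility.
Does 1 divide 8? 8 = 1 x 8, so yes.

By the theorem on linear Diophantine equations, 7h + 5g = 8 has integer solutions if and only if gcd(7, 5) divides 8. Since 1 | 8, solutions exist.

Yes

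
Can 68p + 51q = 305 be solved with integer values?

Step 1: Compute gcd(68, 51).
gcd(68, 51) = 17

Step 2: Check divisibility.
Does 17 divide 305? 305 = 17 x 17 + 16, so no.

By the theorem on linear Diophantine equations, 68p + 51q = 305 has integer solutions if and only if gcd(68, 51) divides 305. Since 17 does not divide 305, no solutions exist.

No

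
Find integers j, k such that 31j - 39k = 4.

Step 1: Check solvability.
gcd(31, 39) = 1
Since 1 divides 4, solutions exist.

Step 2: Apply extended Euclidean algorithm to find gcd.
We find integers such that 31*x0 + 39*y0 = 1

Step 3: Scale the particular solution.
Multiply by 4/1 = 4:
j = -20, k = -16

Step 4: Verify.
31*(-20) - 39*(-16) = 4 = 4 ✓

j = -20, k = -16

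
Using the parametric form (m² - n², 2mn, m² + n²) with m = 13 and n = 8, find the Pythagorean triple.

a = m² - n² = 13² - 8² = 169 - 64 = 105
b = 2mn = 2·13·8 = 208
c = m² + n² = 169 + 64 = 233
Verify: 105² + 208² = 11025 + 43264 = 54289 = 233² ✓

(105, 208, 233)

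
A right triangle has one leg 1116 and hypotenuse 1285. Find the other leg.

a² = c² - b² = 1651225 - 1245456 = 405769
a = 637

637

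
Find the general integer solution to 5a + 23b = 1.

Step 1: Compute gcd(5, 23) = 1.
Since 1 divides 1, solutions exist.

Step 2: Find a particular solution using extended Euclidean algorithm.
We get a₀ = -9, b₀ = 2.
Check: 5*-9 + 23*2 = 1 = 1 ✓

Step 3: Write the general solution.
a = -9 + (23/1)t = -9 + 23t
b = 2 - (5/1)t = 2 - 5t
for any integer t.

a = -9 + 23t, b = 2 - 5t for integer t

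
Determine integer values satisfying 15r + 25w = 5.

Step 1: Check solvability.
gcd(15, 25) = 5
Since 5 divides 5, solutions exist.

Step 2: Apply extended Euclidean algorithm to find gcd.
We find integers such that 15*x0 + 25*y0 = 5

Step 3: Scale the particular solution.
Multiply by 5/5 = 1:
r = 2, w = -1

Step 4: Verify.
15*(2) + 25*(-1) = 5 = 5 ✓

r = 2, w = -1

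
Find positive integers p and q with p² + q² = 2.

We need to find integers p, q > 0 such that p² + q² = 2.
Trying p = 1: q² = 2 - 1² = 2 - 1 = 1
q = 1
Check: 1² + 1² = 1 + 1 = 2 ✓

2 = 1² + 1²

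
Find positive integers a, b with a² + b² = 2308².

We need a² + b² = 2308² = 5326864.
Trying: 2300² + 192² = 5290000 + 36864 = 5326864 ✓

(2300, 192, 2308)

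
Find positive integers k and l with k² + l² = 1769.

We need to find integers k, l > 0 such that k² + l² = 1769.
Trying k = 13: l² = 1769 - 13² = 1769 - 169 = 1600
l = 40
Check: 13² + 40² = 169 + 1600 = 1769 ✓

1769 = 13² + 40²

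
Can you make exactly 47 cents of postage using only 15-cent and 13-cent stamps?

We need non-negative x, y with 15x + 13y = 47.
gcd(15, 13) = 1 divides 47, so integer solutions exist, but checking x = 0..3 shows none with y ≥ 0.
So 47 cannot be made with non-negative stamp counts.

No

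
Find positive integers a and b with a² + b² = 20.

We need to find integers a, b > 0 such that a² + b² = 20.
Trying a = 2: b² = 20 - 2² = 20 - 4 = 16
b = 4
Check: 2² + 4² = 4 + 16 = 20 ✓

20 = 2² + 4²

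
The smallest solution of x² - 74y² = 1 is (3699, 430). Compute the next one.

Solutions to x² - Dy² = 1 are generated by powers of (x₀ + y₀√D).
The next solution satisfies x₁ + y₁√74 = (x₀ + y₀√74)², giving:
x₁ = x₀² + 74y₀² = 3699² + 74·430² = 13682601 + 13682600 = 27365201
y₁ = 2x₀y₀ = 2·3699·430 = 3181140

Verify: 27365201² - 74·3181140² = 748854225770401 - 748854225770400 = 1 ✓

x = 27365201, y = 3181140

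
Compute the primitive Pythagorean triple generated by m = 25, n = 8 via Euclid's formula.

a = m² - n² = 25² - 8² = 625 - 64 = 561
b = 2mn = 2·25·8 = 400
c = m² + n² = 625 + 64 = 689
Verify: 561² + 400² = 314721 + 160000 = 474721 = 689² ✓

(561, 400, 689)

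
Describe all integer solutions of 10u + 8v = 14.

Step 1: Compute gcd(10, 8) = 2.
Since 2 divides 14, solutions exist.

Step 2: Find a particular solution using extended Euclidean algorithm.
We get u₀ = 7, v₀ = -7.
Check: 10*7 + 8*-7 = 14 = 14 ✓

Step 3: Write the general solution.
u = 7 + (8/2)t = 7 + 4t
v = -7 - (10/2)t = -7 - 5t
for any integer t.

u = 7 + 4t, v = -7 - 5t for integer t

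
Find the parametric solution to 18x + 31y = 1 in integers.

Step 1: Compute gcd(18, 31) = 1.
Since 1 divides 1, solutions exist.

Step 2: Find a particular solution using extended Euclidean algorithm.
We get x₀ = -12, y₀ = 7.
Check: 18*-12 + 31*7 = 1 = 1 ✓

Step 3: Write the general solution.
x = -12 + (31/1)t = -12 + 31t
y = 7 - (18/1)t = 7 - 18t
for any integer t.

x = -12 + 31t, y = 7 - 18t for integer t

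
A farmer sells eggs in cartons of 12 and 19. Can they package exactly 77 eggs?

We need non-negative a, b with 12a + 19b = 77.
gcd(12, 19) = 1 divides 77, but no a in [0, 6] gives non-negative b.

No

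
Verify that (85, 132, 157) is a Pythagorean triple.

Compute a² + b² = 85² + 132² = 7225 + 17424 = 24649
Compute c² = 157² = 24649
Since 24649 = 24649, confirmed.

Yes, it is a Pythagorean triple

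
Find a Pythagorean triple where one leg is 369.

We need the other leg and hypotenuse such that 369² + x² = c².
Take x = 800, c = 881: 369² + 800² = 136161 + 640000 = 776161 = 881² ✓
Triple: (369, 800, 881)

(369, 800, 881)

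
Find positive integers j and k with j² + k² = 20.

We need to find integers j, k > 0 such that j² + k² = 20.
Trying j = 2: k² = 20 - 2² = 20 - 4 = 16
k = 4
Check: 2² + 4² = 4 + 16 = 20 ✓

20 = 2² + 4²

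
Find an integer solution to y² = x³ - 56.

Try small integer x values and check whether x³ - 56 is a perfect square.
x = 18: x³ - 56 = 18³ - 56 = 5832 - 56 = 5776
Is 5776 a perfect square? 76² = 5776 ✓
So (x, y) = (18, 76) is a solution.

x = 18, y = 76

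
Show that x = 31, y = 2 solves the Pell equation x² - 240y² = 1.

Compute x² = 31² = 961
Compute 240y² = 240·2² = 240·4 = 960
x² - 240y² = 961 - 960 = 1
Since this equals 1, (31, 2) is a solution.

Yes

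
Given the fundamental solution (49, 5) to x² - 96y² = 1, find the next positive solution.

Solutions to x² - Dy² = 1 are generated by powers of (x₀ + y₀√D).
The next solution satisfies x₁ + y₁√96 = (x₀ + y₀√96)², giving:
x₁ = x₀² + 96y₀² = 49² + 96·5² = 2401 + 2400 = 4801
y₁ = 2x₀y₀ = 2·49·5 = 490

Verify: 4801² - 96·490² = 23049601 - 23049600 = 1 ✓

x = 4801, y = 490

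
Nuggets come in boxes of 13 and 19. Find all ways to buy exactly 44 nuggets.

We need non-negative integers (x, y) with 13x + 19y = 44.
For each x in 0..3, check if 44 - 13x is a non-negative multiple of 19.
No x yields an integer y ≥ 0.

No solution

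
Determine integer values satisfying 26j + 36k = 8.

Step 1: Check solvability.
gcd(26, 36) = 2
Since 2 divides 8, solutions exist.

Step 2: Apply extended Euclidean algorithm to find gcd.
We find integers such that 26*x0 + 36*y0 = 2

Step 3: Scale the particular solution.
Multiply by 8/2 = 4:
j = 28, k = -20

Step 4: Verify.
26*(28) + 36*(-20) = 8 = 8 ✓

j = 28, k = -20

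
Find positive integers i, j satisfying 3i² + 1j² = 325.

Try small values of i and check whether (325 - 3i²)/1 is a perfect square.
i = 10: 3·10² = 300, so 1j² = 325 - 300 = 25, giving j² = 25, j = 5.
Check: 3·10² + 1·5² = 300 + 25 = 325 ✓

i = 10, j = 5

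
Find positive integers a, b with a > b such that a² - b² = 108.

Factor: a² - b² = (a+b)(a-b) = 108.
We need two factors of 108 with the same parity.
Use a+b = 54 and a-b = 2 (product 54·2 = 108).
Adding: 2a = 56, so a = 28.
Subtracting: 2b = 52, so b = 26.
Check: 28² - 26² = 784 - 676 = 108 ✓

a = 28, b = 26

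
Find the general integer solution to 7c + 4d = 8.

Step 1: Compute gcd(7, 4) = 1.
Since 1 divides 8, solutions exist.

Step 2: Find a particular solution using extended Euclidean algorithm.
We get c₀ = -8, d₀ = 16.
Check: 7*-8 + 4*16 = 8 = 8 ✓

Step 3: Write the general solution.
c = -8 + (4/1)t = -8 + 4t
d = 16 - (7/1)t = 16 - 7t
for any integer t.

c = -8 + 4t, d = 16 - 7t for integer t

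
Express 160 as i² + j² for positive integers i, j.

We need to find integers i, j > 0 such that i² + j² = 160.
Trying i = 4: j² = 160 - 4² = 160 - 16 = 144
j = 12
Check: 4² + 12² = 16 + 144 = 160 ✓

160 = 4² + 12²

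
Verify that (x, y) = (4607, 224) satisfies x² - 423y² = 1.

Compute x² = 4607² = 21224449
Compute 423y² = 423·224² = 423·50176 = 21224448
x² - 423y² = 21224449 - 21224448 = 1
Since this equals 1, (4607, 224) is a solution.

Yes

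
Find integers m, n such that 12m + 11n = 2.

Step 1: Check solvability.
gcd(12, 11) = 1
Since 1 divides 2, solutions exist.

Step 2: Apply extended Euclidean algorithm to find gcd.
We find integers such that 12*x0 + 11*y0 = 1

Step 3: Scale the particular solution.
Multiply by 2/1 = 2:
m = 2, n = -2

Step 4: Verify.
12*(2) + 11*(-2) = 2 = 2 ✓

m = 2, n = -2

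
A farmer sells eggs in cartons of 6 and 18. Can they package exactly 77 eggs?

We need non-negative a, b with 6a + 18b = 77.
gcd(6, 18) = 6, and 6 does not divide 77.
No integer solutions exist.

No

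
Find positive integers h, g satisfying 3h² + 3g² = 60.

Try small values of h and check whether (60 - 3h²)/3 is a perfect square.
h = 2: 3·2² = 12, so 3g² = 60 - 12 = 48, giving g² = 16, g = 4.
Check: 3·2² + 3·4² = 12 + 48 = 60 ✓

h = 2, g = 4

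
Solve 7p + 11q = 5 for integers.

Step 1: Check solvability.
gcd(7, 11) = 1
Since 1 divides 5, solutions exist.

Step 2: Apply extended Euclidean algorithm to find gcd.
We find integers such that 7*x0 + 11*y0 = 1

Step 3: Scale the particular solution.
Multiply by 5/1 = 5:
p = -15, q = 10

Step 4: Verify.
7*(-15) + 11*(10) = 5 = 5 ✓

p = -15, q = 10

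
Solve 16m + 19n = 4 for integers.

Step 1: Check solvability.
gcd(16, 19) = 1
Since 1 divides 4, solutions exist.

Step 2: Apply extended Euclidean algorithm to find gcd.
We find integers such that 16*x0 + 19*y0 = 1

Step 3: Scale the particular solution.
Multiply by 4/1 = 4:
m = 24, n = -20

Step 4: Verify.
16*(24) + 19*(-20) = 4 = 4 ✓

m = 24, n = -20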